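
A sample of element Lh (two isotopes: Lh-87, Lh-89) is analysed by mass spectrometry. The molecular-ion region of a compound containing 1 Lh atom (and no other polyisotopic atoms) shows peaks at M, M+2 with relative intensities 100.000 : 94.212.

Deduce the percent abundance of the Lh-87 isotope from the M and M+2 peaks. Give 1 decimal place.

51.5%

If p is the fraction of Lh that is Lh-87, then I(M+2)/I(M) = [C(1,1)·p^0·(1−p)] / p^1 = 1·(1−p)/p = 94.212/100.000 = 0.9421
(1−p)/p = 0.9421/1 = 0.9421  ⇒  p = 1/(1 + 0.9421) = 0.5149
Lh-87: 51.5%, Lh-89: 48.5%.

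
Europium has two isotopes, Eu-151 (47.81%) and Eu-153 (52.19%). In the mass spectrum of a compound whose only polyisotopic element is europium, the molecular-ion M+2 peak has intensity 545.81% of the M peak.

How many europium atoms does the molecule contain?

5

For n independent Eu atoms, I(M+2)/I(M) = n · (abundance Eu-153) / (abundance Eu-151) = n · 0.5219/0.4781.
n = 5.4581 × 0.4781/0.5219 = 5.00 ≈ 5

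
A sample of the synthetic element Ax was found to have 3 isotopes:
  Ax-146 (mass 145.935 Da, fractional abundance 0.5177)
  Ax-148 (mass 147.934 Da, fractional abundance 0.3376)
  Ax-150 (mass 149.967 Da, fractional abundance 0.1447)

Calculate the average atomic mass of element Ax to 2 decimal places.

Weight each isotope mass by its fractional abundance: 0.5177 × 145.935 + 0.3376 × 147.934 + 0.1447 × 149.967
= 75.5505 + 49.9425 + 21.7002 = 147.1932 Da

147.19 Da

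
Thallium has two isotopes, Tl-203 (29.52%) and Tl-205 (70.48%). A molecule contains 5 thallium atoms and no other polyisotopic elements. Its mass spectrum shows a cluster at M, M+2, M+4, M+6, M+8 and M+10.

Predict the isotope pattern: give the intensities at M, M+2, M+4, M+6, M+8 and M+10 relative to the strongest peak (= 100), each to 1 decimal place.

0.6 : 7.3 : 35.1 : 83.8 : 100.0 : 47.8

The 5 Tl atoms are independent, so intensities follow the terms of (0.2952 + 0.7048)^5.
P(M) = 0.2952^5 = 0.002242
P(M+2) = 5 × 0.2952^4 × 0.7048^1 = 0.026761
P(M+4) = 10 × 0.2952^3 × 0.7048^2 = 0.127785
P(M+6) = 10 × 0.2952^2 × 0.7048^3 = 0.305092
P(M+8) = 5 × 0.2952^1 × 0.7048^4 = 0.364208
P(M+10) = 0.7048^5 = 0.173912
The M+8 peak is largest (0.364208); scaling to 100 gives 0.6 : 7.3 : 35.1 : 83.8 : 100.0 : 47.8.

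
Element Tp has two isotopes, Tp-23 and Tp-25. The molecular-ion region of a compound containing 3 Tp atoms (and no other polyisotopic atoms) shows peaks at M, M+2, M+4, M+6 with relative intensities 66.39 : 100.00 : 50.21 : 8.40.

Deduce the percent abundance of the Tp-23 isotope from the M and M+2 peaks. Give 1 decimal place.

66.6%

If p is the fraction of Tp that is Tp-23, then I(M+2)/I(M) = [C(3,1)·p^2·(1−p)] / p^3 = 3·(1−p)/p = 100.00/66.39 = 1.5063
(1−p)/p = 1.5063/3 = 0.5021  ⇒  p = 1/(1 + 0.5021) = 0.6657
Tp-23: 66.6%, Tp-25: 33.4%.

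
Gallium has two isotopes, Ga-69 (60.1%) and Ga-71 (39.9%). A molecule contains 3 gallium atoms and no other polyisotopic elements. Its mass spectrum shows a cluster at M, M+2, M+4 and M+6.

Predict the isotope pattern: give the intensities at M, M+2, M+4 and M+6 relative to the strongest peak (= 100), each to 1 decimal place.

50.2 : 100.0 : 66.4 : 14.7

The 3 Ga atoms are independent, so intensities follow the terms of (0.601 + 0.399)^3.
P(M) = 0.601^3 = 0.217082
P(M+2) = 3 × 0.601^2 × 0.399^1 = 0.432358
P(M+4) = 3 × 0.601^1 × 0.399^2 = 0.287039
P(M+6) = 0.399^3 = 0.063521
The M+2 peak is largest (0.432358); scaling to 100 gives 50.2 : 100.0 : 66.4 : 14.7.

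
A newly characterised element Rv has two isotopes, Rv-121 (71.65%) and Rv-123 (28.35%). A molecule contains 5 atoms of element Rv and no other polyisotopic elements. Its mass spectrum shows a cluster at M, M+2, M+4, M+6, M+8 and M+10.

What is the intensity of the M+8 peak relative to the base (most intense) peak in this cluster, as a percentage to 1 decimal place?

6.2%

(0.7165 + 0.2835)^5 gives M 0.1888, M+2 0.3736, M+4 0.2956, M+6 0.1170, M+8 0.0231, M+10 0.0018; the largest is M+2.
P(M+2) = C(5,1) × 0.7165^4 × 0.2835^1 = 5 × 0.26355107 × 0.2835 = 0.373584 (base)
P(M+8) = C(5,4) × 0.7165^1 × 0.2835^4 = 5 × 0.7165 × 0.0064597 = 0.023142
Relative intensity = 0.023142 / 0.373584 × 100 = 6.2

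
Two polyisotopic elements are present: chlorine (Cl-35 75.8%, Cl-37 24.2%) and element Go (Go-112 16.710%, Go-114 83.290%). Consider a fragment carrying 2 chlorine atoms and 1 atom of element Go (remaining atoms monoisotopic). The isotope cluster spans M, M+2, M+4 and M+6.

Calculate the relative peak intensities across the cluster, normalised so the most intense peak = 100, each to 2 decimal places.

Chlorine pattern (n=2): 0.574564 : 0.366872 : 0.058564
Element Go pattern (n=1): 0.1671 : 0.8329
Convolve the two distributions (both contribute in 2-u steps):
  M: 0.574564×0.1671 = 0.096010
  M+2: 0.574564×0.8329 + 0.366872×0.1671 = 0.539859
  M+4: 0.366872×0.8329 + 0.058564×0.1671 = 0.315354
  M+6: 0.058564×0.8329 = 0.048778
Scale to base peak (0.539859) = 100: 17.78 : 100.00 : 58.41 : 9.04

17.78 : 100.00 : 58.41 : 9.04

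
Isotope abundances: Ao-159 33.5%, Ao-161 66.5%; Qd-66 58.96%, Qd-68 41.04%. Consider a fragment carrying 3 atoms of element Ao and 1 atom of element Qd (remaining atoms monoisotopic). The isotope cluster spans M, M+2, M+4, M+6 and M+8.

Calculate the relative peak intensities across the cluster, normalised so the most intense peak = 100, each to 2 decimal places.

Element Ao pattern (n=3): 0.03759538 : 0.22388888 : 0.44443613 : 0.29407963
Element Qd pattern (n=1): 0.5896 : 0.4104
Convolve the two distributions (both contribute in 2-u steps):
  M: 0.03759538×0.5896 = 0.022166
  M+2: 0.03759538×0.4104 + 0.22388888×0.5896 = 0.147434
  M+4: 0.22388888×0.4104 + 0.44443613×0.5896 = 0.353924
  M+6: 0.44443613×0.4104 + 0.29407963×0.5896 = 0.355786
  M+8: 0.29407963×0.4104 = 0.120690
Scale to base peak (0.355786) = 100: 6.23 : 41.44 : 99.48 : 100.00 : 33.92

6.23 : 41.44 : 99.48 : 100.00 : 33.92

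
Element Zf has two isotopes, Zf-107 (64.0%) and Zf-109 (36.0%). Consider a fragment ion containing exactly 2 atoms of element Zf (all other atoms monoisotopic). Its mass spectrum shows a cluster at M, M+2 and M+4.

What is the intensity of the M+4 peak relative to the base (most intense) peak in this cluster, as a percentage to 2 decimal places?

28.12%

Binomial terms of (0.640 + 0.360)^2: M 0.4096, M+2 0.4608, M+4 0.1296 → M+2 is the base peak.
P(M+2) = C(2,1) × 0.640^1 × 0.360^1 = 2 × 0.6400 × 0.3600 = 0.460800 (base)
P(M+4) = C(2,2) × 0.640^0 × 0.360^2 = 1 × 1.0000 × 0.1296 = 0.129600
Relative intensity = 0.129600 / 0.460800 × 100 = 28.12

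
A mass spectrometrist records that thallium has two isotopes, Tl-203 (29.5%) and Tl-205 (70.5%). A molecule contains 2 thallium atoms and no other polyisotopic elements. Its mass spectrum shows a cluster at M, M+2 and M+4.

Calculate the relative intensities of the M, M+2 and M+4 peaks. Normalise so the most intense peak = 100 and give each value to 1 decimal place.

The 2 Tl atoms are independent, so intensities follow the terms of (0.295 + 0.705)^2.
P(M) = 0.295^2 = 0.087025
P(M+2) = 2 × 0.295^1 × 0.705^1 = 0.415950
P(M+4) = 0.705^2 = 0.497025
The M+4 peak is largest (0.497025); scaling to 100 gives 17.5 : 83.7 : 100.0.

17.5 : 83.7 : 100.0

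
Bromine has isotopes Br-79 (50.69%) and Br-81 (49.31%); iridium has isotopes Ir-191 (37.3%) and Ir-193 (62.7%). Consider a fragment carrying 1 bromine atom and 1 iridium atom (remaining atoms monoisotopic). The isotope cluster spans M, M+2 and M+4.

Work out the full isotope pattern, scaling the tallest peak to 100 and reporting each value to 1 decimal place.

37.7 : 100.0 : 61.6

Bromine pattern (n=1): 0.5069 : 0.4931
Iridium pattern (n=1): 0.3730 : 0.6270
Convolve the two distributions (both contribute in 2-u steps):
  M: 0.5069×0.3730 = 0.189074
  M+2: 0.5069×0.6270 + 0.4931×0.3730 = 0.501753
  M+4: 0.4931×0.6270 = 0.309174
Scale to base peak (0.501753) = 100: 37.7 : 100.0 : 61.6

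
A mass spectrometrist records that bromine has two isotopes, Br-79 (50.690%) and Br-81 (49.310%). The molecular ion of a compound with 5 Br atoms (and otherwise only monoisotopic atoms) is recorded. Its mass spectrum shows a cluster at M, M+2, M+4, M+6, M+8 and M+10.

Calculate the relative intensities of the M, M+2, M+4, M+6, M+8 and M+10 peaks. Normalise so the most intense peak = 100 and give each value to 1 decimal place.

10.6 : 51.4 : 100.0 : 97.3 : 47.3 : 9.2

Expanding (0.50690 + 0.49310)^5:
P(M) = 0.50690^5 = 0.033467
P(M+2) = 5 × 0.50690^4 × 0.49310^1 = 0.162777
P(M+4) = 10 × 0.50690^3 × 0.49310^2 = 0.316692
P(M+6) = 10 × 0.50690^2 × 0.49310^3 = 0.308070
P(M+8) = 5 × 0.50690^1 × 0.49310^4 = 0.149842
P(M+10) = 0.49310^5 = 0.029152
The M+4 peak is largest (0.316692); scaling to 100 gives 10.6 : 51.4 : 100.0 : 97.3 : 47.3 : 9.2.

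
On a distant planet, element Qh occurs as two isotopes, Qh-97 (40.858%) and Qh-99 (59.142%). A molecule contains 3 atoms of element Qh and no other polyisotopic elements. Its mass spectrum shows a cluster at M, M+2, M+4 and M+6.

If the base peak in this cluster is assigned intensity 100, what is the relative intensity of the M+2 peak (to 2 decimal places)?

69.08

Term probabilities: M 0.0682, M+2 0.2962, M+4 0.4287, M+6 0.2069. Base peak = M+4.
P(M+4) = C(3,2) × 0.40858^1 × 0.59142^2 = 3 × 0.40858 × 0.34977762 = 0.428736 (base)
P(M+2) = C(3,1) × 0.40858^2 × 0.59142^1 = 3 × 0.16693762 × 0.59142 = 0.296191
Relative intensity = 0.296191 / 0.428736 × 100 = 69.08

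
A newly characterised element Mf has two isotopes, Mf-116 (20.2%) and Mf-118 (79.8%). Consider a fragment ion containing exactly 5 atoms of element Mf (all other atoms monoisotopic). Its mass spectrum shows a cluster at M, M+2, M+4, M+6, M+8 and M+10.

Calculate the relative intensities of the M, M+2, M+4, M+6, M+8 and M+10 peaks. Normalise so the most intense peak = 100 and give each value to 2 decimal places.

Each Mf atom is independently Mf-116 (p = 0.202) or Mf-118 (q = 0.798); the cluster is the binomial expansion (p + q)^5.
P(M) = 0.202^5 = 0.000336
P(M+2) = 5 × 0.202^4 × 0.798^1 = 0.006643
P(M+4) = 10 × 0.202^3 × 0.798^2 = 0.052488
P(M+6) = 10 × 0.202^2 × 0.798^3 = 0.207354
P(M+8) = 5 × 0.202^1 × 0.798^4 = 0.409575
P(M+10) = 0.798^5 = 0.323604
The M+8 peak is largest (0.409575); scaling to 100 gives 0.08 : 1.62 : 12.82 : 50.63 : 100.00 : 79.01.

0.08 : 1.62 : 12.82 : 50.63 : 100.00 : 79.01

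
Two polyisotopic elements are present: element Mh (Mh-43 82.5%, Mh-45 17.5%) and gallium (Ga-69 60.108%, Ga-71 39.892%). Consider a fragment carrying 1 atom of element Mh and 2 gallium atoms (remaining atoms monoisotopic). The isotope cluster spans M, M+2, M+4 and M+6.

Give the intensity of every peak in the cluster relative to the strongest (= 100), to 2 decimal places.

64.96 : 100.00 : 46.90 : 6.07

Element Mh pattern (n=1): 0.8250 : 0.1750
Gallium pattern (n=2): 0.36129717 : 0.47956567 : 0.15913717
Convolve the two distributions (both contribute in 2-u steps):
  M: 0.8250×0.36129717 = 0.298070
  M+2: 0.8250×0.47956567 + 0.1750×0.36129717 = 0.458869
  M+4: 0.8250×0.15913717 + 0.1750×0.47956567 = 0.215212
  M+6: 0.1750×0.15913717 = 0.027849
Scale to base peak (0.458869) = 100: 64.96 : 100.00 : 46.90 : 6.07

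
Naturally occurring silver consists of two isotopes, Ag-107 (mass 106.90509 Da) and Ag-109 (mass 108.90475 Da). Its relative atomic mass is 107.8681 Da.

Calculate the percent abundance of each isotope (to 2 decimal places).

With x = fraction of Ag-107 (so Ag-109 is 1 − x):
106.90509·x + 108.90475·(1 − x) = 107.8681
(106.90509 − 108.90475)·x = 107.8681 − 108.90475
x = -1.03665 / -1.99966 = 0.51841 → 51.84% Ag-107, 48.16% Ag-109.

Ag-107: 51.84%, Ag-109: 48.16%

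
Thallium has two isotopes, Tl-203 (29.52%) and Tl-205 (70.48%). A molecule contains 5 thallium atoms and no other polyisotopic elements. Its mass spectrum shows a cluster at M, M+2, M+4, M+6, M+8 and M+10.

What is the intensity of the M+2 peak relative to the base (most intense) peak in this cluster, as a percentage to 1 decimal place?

Term probabilities: M 0.0022, M+2 0.0268, M+4 0.1278, M+6 0.3051, M+8 0.3642, M+10 0.1739. Base peak = M+8.
P(M+8) = C(5,4) × 0.2952^1 × 0.7048^4 = 5 × 0.2952 × 0.24675365 = 0.364208 (base)
P(M+2) = C(5,1) × 0.2952^4 × 0.7048^1 = 5 × 0.00759391 × 0.7048 = 0.026761
Relative intensity = 0.026761 / 0.364208 × 100 = 7.3

7.3%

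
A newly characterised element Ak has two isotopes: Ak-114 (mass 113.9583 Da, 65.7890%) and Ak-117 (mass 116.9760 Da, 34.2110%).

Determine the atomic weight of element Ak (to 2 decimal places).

114.99 Da

Weight each isotope mass by its fractional abundance: 0.657890 × 113.9583 + 0.342110 × 116.9760
= 74.97203 + 40.01866 = 114.99069 Da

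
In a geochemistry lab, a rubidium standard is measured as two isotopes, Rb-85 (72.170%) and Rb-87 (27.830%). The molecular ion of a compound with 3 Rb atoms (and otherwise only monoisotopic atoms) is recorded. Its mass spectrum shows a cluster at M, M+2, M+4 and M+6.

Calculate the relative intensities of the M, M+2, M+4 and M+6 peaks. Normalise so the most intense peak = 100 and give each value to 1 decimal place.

86.4 : 100.0 : 38.6 : 5.0

Each Rb atom is independently Rb-85 (p = 0.72170) or Rb-87 (q = 0.27830); the cluster is the binomial expansion (p + q)^3.
P(M) = 0.72170^3 = 0.375898
P(M+2) = 3 × 0.72170^2 × 0.27830^1 = 0.434858
P(M+4) = 3 × 0.72170^1 × 0.27830^2 = 0.167689
P(M+6) = 0.27830^3 = 0.021555
The M+2 peak is largest (0.434858); scaling to 100 gives 86.4 : 100.0 : 38.6 : 5.0.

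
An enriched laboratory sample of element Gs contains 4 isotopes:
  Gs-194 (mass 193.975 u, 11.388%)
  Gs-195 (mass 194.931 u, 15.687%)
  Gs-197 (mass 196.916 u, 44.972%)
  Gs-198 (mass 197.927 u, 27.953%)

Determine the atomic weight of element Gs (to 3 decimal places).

Weight each isotope mass by its fractional abundance: 0.11388 × 193.975 + 0.15687 × 194.931 + 0.44972 × 196.916 + 0.27953 × 197.927
= 22.0899 + 30.5788 + 88.5571 + 55.3265 = 196.5523 u

196.552 u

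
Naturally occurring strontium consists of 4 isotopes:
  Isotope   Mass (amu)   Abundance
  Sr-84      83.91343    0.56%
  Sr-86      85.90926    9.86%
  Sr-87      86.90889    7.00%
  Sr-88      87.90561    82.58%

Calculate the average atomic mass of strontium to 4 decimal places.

87.6166 amu

Average mass = Σ (abundance × isotope mass) = 0.0056 × 83.91343 + 0.0986 × 85.90926 + 0.0700 × 86.90889 + 0.8258 × 87.90561
= 0.469915 + 8.470653 + 6.083622 + 72.592453 = 87.616643 amu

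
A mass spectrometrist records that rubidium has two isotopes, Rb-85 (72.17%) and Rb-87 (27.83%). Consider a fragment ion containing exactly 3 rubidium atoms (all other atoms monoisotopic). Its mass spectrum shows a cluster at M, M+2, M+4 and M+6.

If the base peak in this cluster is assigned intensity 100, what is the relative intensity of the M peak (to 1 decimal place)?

86.4

Binomial terms of (0.7217 + 0.2783)^3: M 0.3759, M+2 0.4349, M+4 0.1677, M+6 0.0216 → M+2 is the base peak.
P(M+2) = C(3,1) × 0.7217^2 × 0.2783^1 = 3 × 0.52085089 × 0.2783 = 0.434858 (base)
P(M) = C(3,0) × 0.7217^3 × 0.2783^0 = 1 × 0.37589809 × 1.0000 = 0.375898
Relative intensity = 0.375898 / 0.434858 × 100 = 86.4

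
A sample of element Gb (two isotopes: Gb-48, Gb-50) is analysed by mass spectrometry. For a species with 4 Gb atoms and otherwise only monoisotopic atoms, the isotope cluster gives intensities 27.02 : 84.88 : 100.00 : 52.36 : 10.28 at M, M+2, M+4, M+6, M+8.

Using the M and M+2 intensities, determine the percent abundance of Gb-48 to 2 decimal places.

Write p for the Gb-48 fraction. I(M+2)/I(M) = [C(4,1)·p^3·(1−p)] / p^4 = 4·(1−p)/p = 84.88/27.02 = 3.1414
(1−p)/p = 3.1414/4 = 0.7853  ⇒  p = 1/(1 + 0.7853) = 0.5601
Gb-48: 56.01%, Gb-50: 43.99%.

56.01%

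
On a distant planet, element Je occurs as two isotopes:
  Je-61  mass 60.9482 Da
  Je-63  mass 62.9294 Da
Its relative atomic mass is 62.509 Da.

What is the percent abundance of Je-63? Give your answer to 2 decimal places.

78.78%

Writing the weighted mean with unknown fraction x of Je-61:
60.9482·x + 62.9294·(1 − x) = 62.509
(60.9482 − 62.9294)·x = 62.509 − 62.9294
x = -0.4204 / -1.9812 = 0.21219 → 21.22% Je-61, 78.78% Je-63.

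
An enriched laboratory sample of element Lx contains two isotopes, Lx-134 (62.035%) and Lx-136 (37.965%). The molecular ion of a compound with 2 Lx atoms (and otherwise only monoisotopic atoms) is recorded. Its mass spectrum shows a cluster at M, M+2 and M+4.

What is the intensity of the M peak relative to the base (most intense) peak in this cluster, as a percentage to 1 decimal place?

81.7%

Binomial terms of (0.62035 + 0.37965)^2: M 0.3848, M+2 0.4710, M+4 0.1441 → M+2 is the base peak.
P(M+2) = C(2,1) × 0.62035^1 × 0.37965^1 = 2 × 0.62035 × 0.37965 = 0.471032 (base)
P(M) = C(2,0) × 0.62035^2 × 0.37965^0 = 1 × 0.38483412 × 1.0000 = 0.384834
Relative intensity = 0.384834 / 0.471032 × 100 = 81.7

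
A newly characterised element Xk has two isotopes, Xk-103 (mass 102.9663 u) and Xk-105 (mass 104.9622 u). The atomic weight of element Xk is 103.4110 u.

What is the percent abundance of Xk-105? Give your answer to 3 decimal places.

Writing the weighted mean with unknown fraction x of Xk-103:
102.9663·x + 104.9622·(1 − x) = 103.4110
(102.9663 − 104.9622)·x = 103.4110 − 104.9622
x = -1.5512 / -1.9959 = 0.77719 → 77.719% Xk-103, 22.281% Xk-105.

22.281%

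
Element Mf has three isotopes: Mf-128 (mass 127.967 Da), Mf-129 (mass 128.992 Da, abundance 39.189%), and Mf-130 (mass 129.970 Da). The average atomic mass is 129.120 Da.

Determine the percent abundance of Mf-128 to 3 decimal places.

23.302%

Let x and y be the fractions of Mf-128 and Mf-130. Then x + y = 1 − 0.39189 = 0.60811 and 127.967x + 129.970y = 129.120 − 0.39189×128.992 = 78.56932512.
Substituting: 127.967x + 129.970(0.60811 − x) = 78.56932512
(127.967 − 129.970)x = -0.46673158  ⇒  x = 0.23302, y = 0.37509
Mf-128: 23.302%, Mf-130: 37.509%.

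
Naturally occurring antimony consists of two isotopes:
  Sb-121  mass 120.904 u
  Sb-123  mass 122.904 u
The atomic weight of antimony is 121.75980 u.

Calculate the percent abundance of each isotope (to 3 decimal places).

Let x be the fractional abundance of Sb-121; then Sb-123 has abundance 1 − x.
120.904·x + 122.904·(1 − x) = 121.75980
(120.904 − 122.904)·x = 121.75980 − 122.904
x = -1.14420 / -2.000 = 0.57210 → 57.210% Sb-121, 42.790% Sb-123.

Sb-121: 57.210%, Sb-123: 42.790%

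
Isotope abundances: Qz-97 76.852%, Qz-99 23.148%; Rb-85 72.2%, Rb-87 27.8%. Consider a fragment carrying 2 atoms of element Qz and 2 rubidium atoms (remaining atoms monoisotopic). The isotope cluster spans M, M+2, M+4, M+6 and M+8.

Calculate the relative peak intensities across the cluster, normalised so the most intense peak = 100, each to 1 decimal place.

72.9 : 100.0 : 51.2 : 11.6 : 1.0

Element Qz pattern (n=2): 0.59062299 : 0.35579402 : 0.05358299
Rubidium pattern (n=2): 0.521284 : 0.401432 : 0.077284
Convolve the two distributions (both contribute in 2-u steps):
  M: 0.59062299×0.521284 = 0.307882
  M+2: 0.59062299×0.401432 + 0.35579402×0.521284 = 0.422565
  M+4: 0.59062299×0.077284 + 0.35579402×0.401432 + 0.05358299×0.521284 = 0.216405
  M+6: 0.35579402×0.077284 + 0.05358299×0.401432 = 0.049007
  M+8: 0.05358299×0.077284 = 0.004141
Scale to base peak (0.422565) = 100: 72.9 : 100.0 : 51.2 : 11.6 : 1.0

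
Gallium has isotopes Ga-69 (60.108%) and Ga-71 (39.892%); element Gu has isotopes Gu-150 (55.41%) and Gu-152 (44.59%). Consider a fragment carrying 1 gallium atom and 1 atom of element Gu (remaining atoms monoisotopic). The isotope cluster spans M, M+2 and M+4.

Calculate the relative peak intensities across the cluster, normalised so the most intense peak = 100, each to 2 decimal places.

68.10 : 100.00 : 36.37

Gallium pattern (n=1): 0.60108 : 0.39892
Element Gu pattern (n=1): 0.5541 : 0.4459
Convolve the two distributions (both contribute in 2-u steps):
  M: 0.60108×0.5541 = 0.333058
  M+2: 0.60108×0.4459 + 0.39892×0.5541 = 0.489063
  M+4: 0.39892×0.4459 = 0.177878
Scale to base peak (0.489063) = 100: 68.10 : 100.00 : 36.37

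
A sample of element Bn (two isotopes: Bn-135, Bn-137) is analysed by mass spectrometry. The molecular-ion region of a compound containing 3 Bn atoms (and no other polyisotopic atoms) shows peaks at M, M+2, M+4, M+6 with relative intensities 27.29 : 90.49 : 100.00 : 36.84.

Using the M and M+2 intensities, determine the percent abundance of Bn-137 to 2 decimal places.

Write p for the Bn-135 fraction. I(M+2)/I(M) = [C(3,1)·p^2·(1−p)] / p^3 = 3·(1−p)/p = 90.49/27.29 = 3.3159
(1−p)/p = 3.3159/3 = 1.1053  ⇒  p = 1/(1 + 1.1053) = 0.4750
Bn-135: 47.50%, Bn-137: 52.50%.

52.50%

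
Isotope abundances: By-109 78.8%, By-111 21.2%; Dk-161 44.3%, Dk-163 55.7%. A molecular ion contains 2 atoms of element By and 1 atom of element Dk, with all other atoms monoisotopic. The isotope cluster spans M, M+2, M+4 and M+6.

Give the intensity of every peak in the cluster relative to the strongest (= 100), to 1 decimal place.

55.7 : 100.0 : 41.7 : 5.1

Element By pattern (n=2): 0.620944 : 0.334112 : 0.044944
Element Dk pattern (n=1): 0.4430 : 0.5570
Convolve the two distributions (both contribute in 2-u steps):
  M: 0.620944×0.4430 = 0.275078
  M+2: 0.620944×0.5570 + 0.334112×0.4430 = 0.493877
  M+4: 0.334112×0.5570 + 0.044944×0.4430 = 0.206011
  M+6: 0.044944×0.5570 = 0.025034
Scale to base peak (0.493877) = 100: 55.7 : 100.0 : 41.7 : 5.1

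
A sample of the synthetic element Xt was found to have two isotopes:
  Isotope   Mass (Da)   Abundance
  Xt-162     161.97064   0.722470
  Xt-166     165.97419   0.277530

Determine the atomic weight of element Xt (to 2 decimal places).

Weight each isotope mass by its fractional abundance: 0.722470 × 161.97064 + 0.277530 × 165.97419
= 117.018928 + 46.062817 = 163.081745 Da

163.08 Da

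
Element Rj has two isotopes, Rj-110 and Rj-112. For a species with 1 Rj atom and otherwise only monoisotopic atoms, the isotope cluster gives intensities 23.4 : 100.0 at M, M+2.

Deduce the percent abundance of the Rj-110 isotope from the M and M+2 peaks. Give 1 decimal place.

19.0%

If p is the fraction of Rj that is Rj-110, then I(M+2)/I(M) = [C(1,1)·p^0·(1−p)] / p^1 = 1·(1−p)/p = 100.0/23.4 = 4.2735
(1−p)/p = 4.2735/1 = 4.2735  ⇒  p = 1/(1 + 4.2735) = 0.1896
Rj-110: 19.0%, Rj-112: 81.0%.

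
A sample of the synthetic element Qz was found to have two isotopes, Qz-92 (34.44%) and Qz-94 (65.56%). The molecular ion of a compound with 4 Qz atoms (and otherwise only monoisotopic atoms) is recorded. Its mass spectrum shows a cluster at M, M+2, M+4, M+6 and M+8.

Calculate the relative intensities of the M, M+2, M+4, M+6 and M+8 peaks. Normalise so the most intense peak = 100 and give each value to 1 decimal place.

3.6 : 27.6 : 78.8 : 100.0 : 47.6

Each Qz atom is independently Qz-92 (p = 0.3444) or Qz-94 (q = 0.6556); the cluster is the binomial expansion (p + q)^4.
P(M) = 0.3444^4 = 0.014069
P(M+2) = 4 × 0.3444^3 × 0.6556^1 = 0.107124
P(M+4) = 6 × 0.3444^2 × 0.6556^2 = 0.305883
P(M+6) = 4 × 0.3444^1 × 0.6556^3 = 0.388186
P(M+8) = 0.6556^4 = 0.184738
The M+6 peak is largest (0.388186); scaling to 100 gives 3.6 : 27.6 : 78.8 : 100.0 : 47.6.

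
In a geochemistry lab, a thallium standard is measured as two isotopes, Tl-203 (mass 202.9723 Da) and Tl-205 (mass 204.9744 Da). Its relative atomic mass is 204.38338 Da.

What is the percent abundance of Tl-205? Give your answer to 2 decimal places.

Let x be the fractional abundance of Tl-203; then Tl-205 has abundance 1 − x.
202.9723·x + 204.9744·(1 − x) = 204.38338
(202.9723 − 204.9744)·x = 204.38338 − 204.9744
x = -0.59102 / -2.0021 = 0.29520 → 29.52% Tl-203, 70.48% Tl-205.

70.48%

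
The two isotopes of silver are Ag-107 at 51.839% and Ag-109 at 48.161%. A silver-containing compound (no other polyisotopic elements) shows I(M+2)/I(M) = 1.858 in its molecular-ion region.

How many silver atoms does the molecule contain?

For n independent Ag atoms, I(M+2)/I(M) = n · (abundance Ag-109) / (abundance Ag-107) = n · 0.48161/0.51839.
n = 1.858 × 0.51839/0.48161 = 2.00 ≈ 2

2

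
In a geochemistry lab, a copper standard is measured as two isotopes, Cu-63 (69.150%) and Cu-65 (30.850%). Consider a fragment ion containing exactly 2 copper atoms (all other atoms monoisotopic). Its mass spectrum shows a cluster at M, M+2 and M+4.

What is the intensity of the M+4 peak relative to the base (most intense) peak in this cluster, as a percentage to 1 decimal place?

Term probabilities: M 0.4782, M+2 0.4267, M+4 0.0952. Base peak = M.
P(M) = C(2,0) × 0.69150^2 × 0.30850^0 = 1 × 0.47817225 × 1.0000 = 0.478172 (base)
P(M+4) = C(2,2) × 0.69150^0 × 0.30850^2 = 1 × 1.0000 × 0.09517225 = 0.095172
Relative intensity = 0.095172 / 0.478172 × 100 = 19.9

19.9%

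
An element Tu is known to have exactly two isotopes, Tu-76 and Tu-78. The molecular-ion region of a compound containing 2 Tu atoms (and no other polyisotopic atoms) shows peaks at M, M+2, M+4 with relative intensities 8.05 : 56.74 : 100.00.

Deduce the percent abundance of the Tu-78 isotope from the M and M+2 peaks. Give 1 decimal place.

Let p = fractional abundance of Tu-76. I(M+2)/I(M) = [C(2,1)·p^1·(1−p)] / p^2 = 2·(1−p)/p = 56.74/8.05 = 7.0484
(1−p)/p = 7.0484/2 = 3.5242  ⇒  p = 1/(1 + 3.5242) = 0.2210
Tu-76: 22.1%, Tu-78: 77.9%.

77.9%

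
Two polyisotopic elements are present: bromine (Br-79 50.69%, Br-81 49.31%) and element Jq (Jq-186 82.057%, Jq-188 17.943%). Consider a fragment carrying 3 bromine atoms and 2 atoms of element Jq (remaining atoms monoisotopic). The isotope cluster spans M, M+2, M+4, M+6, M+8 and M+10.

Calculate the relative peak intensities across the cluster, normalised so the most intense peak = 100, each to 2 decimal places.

24.02 : 80.61 : 100.00 : 55.29 : 12.93 : 1.06

Bromine pattern (n=3): 0.13024674 : 0.3801026 : 0.36975457 : 0.11989609
Element Jq pattern (n=2): 0.67333512 : 0.29446975 : 0.03219512
Convolve the two distributions (both contribute in 2-u steps):
  M: 0.13024674×0.67333512 = 0.087700
  M+2: 0.13024674×0.29446975 + 0.3801026×0.67333512 = 0.294290
  M+4: 0.13024674×0.03219512 + 0.3801026×0.29446975 + 0.36975457×0.67333512 = 0.365091
  M+6: 0.3801026×0.03219512 + 0.36975457×0.29446975 + 0.11989609×0.67333512 = 0.201849
  M+8: 0.36975457×0.03219512 + 0.11989609×0.29446975 = 0.047210
  M+10: 0.11989609×0.03219512 = 0.003860
Scale to base peak (0.365091) = 100: 24.02 : 80.61 : 100.00 : 55.29 : 12.93 : 1.06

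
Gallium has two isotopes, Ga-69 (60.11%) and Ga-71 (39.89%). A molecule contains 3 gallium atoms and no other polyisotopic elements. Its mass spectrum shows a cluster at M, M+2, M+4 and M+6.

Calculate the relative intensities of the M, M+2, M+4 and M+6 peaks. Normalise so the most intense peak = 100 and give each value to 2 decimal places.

Each Ga atom is independently Ga-69 (p = 0.6011) or Ga-71 (q = 0.3989); the cluster is the binomial expansion (p + q)^3.
P(M) = 0.6011^3 = 0.217190
P(M+2) = 3 × 0.6011^2 × 0.3989^1 = 0.432393
P(M+4) = 3 × 0.6011^1 × 0.3989^2 = 0.286943
P(M+6) = 0.3989^3 = 0.063473
The M+2 peak is largest (0.432393); scaling to 100 gives 50.23 : 100.00 : 66.36 : 14.68.

50.23 : 100.00 : 66.36 : 14.68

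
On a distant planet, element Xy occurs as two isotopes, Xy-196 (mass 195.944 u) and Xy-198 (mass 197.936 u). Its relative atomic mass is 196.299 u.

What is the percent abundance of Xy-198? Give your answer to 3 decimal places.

Let x be the fractional abundance of Xy-196; then Xy-198 has abundance 1 − x.
195.944·x + 197.936·(1 − x) = 196.299
(195.944 − 197.936)·x = 196.299 − 197.936
x = -1.637 / -1.992 = 0.82179 → 82.179% Xy-196, 17.821% Xy-198.

17.821%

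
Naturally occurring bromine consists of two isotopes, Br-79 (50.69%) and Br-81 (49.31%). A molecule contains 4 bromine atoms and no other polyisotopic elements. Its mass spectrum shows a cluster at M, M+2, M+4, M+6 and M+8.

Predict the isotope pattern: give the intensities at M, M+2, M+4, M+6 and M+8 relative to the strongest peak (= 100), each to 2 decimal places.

The 4 Br atoms are independent, so intensities follow the terms of (0.5069 + 0.4931)^4.
P(M) = 0.5069^4 = 0.066022
P(M+2) = 4 × 0.5069^3 × 0.4931^1 = 0.256899
P(M+4) = 6 × 0.5069^2 × 0.4931^2 = 0.374857
P(M+6) = 4 × 0.5069^1 × 0.4931^3 = 0.243101
P(M+8) = 0.4931^4 = 0.059121
The M+4 peak is largest (0.374857); scaling to 100 gives 17.61 : 68.53 : 100.00 : 64.85 : 15.77.

17.61 : 68.53 : 100.00 : 64.85 : 15.77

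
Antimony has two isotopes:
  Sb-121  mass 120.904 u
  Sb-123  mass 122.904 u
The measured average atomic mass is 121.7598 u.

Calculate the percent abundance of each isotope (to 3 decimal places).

With x = fraction of Sb-121 (so Sb-123 is 1 − x):
120.904·x + 122.904·(1 − x) = 121.7598
(120.904 − 122.904)·x = 121.7598 − 122.904
x = -1.1442 / -2.000 = 0.57210 → 57.210% Sb-121, 42.790% Sb-123.

Sb-121: 57.210%, Sb-123: 42.790%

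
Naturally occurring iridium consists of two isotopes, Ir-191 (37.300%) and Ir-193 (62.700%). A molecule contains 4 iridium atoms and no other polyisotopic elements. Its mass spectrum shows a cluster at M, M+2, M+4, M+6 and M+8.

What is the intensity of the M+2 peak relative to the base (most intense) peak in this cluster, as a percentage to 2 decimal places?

35.39%

Binomial terms of (0.37300 + 0.62700)^4: M 0.0194, M+2 0.1302, M+4 0.3282, M+6 0.3678, M+8 0.1546 → M+6 is the base peak.
P(M+6) = C(4,3) × 0.37300^1 × 0.62700^3 = 4 × 0.3730 × 0.24649188 = 0.367766 (base)
P(M+2) = C(4,1) × 0.37300^3 × 0.62700^1 = 4 × 0.05189512 × 0.6270 = 0.130153
Relative intensity = 0.130153 / 0.367766 × 100 = 35.39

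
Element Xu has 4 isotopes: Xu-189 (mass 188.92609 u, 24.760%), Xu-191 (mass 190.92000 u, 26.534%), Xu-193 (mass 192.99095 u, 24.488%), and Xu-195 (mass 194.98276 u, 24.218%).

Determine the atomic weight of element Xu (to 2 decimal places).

191.92 u

Weight each isotope mass by its fractional abundance: 0.24760 × 188.92609 + 0.26534 × 190.92000 + 0.24488 × 192.99095 + 0.24218 × 194.98276
= 46.778100 + 50.658713 + 47.259624 + 47.220925 = 191.917362 u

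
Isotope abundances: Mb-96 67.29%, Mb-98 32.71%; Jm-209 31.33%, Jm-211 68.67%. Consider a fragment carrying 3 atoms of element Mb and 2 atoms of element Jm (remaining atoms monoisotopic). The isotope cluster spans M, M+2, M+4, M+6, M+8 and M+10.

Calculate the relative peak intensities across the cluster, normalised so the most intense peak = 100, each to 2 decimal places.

8.40 : 49.07 : 100.00 : 85.91 : 32.83 : 4.63

Element Mb pattern (n=3): 0.30468536 : 0.44432715 : 0.21598962 : 0.03499787
Element Jm pattern (n=2): 0.09815689 : 0.43028622 : 0.47155689
Convolve the two distributions (both contribute in 2-u steps):
  M: 0.30468536×0.09815689 = 0.029907
  M+2: 0.30468536×0.43028622 + 0.44432715×0.09815689 = 0.174716
  M+4: 0.30468536×0.47155689 + 0.44432715×0.43028622 + 0.21598962×0.09815689 = 0.356065
  M+6: 0.44432715×0.47155689 + 0.21598962×0.43028622 + 0.03499787×0.09815689 = 0.305898
  M+8: 0.21598962×0.47155689 + 0.03499787×0.43028622 = 0.116910
  M+10: 0.03499787×0.47155689 = 0.016503
Scale to base peak (0.356065) = 100: 8.40 : 49.07 : 100.00 : 85.91 : 32.83 : 4.63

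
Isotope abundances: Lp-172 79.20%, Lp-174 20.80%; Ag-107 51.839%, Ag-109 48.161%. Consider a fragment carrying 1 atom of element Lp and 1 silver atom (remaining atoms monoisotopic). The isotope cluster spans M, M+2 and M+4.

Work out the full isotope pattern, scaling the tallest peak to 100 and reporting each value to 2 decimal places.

Element Lp pattern (n=1): 0.7920 : 0.2080
Silver pattern (n=1): 0.51839 : 0.48161
Convolve the two distributions (both contribute in 2-u steps):
  M: 0.7920×0.51839 = 0.410565
  M+2: 0.7920×0.48161 + 0.2080×0.51839 = 0.489260
  M+4: 0.2080×0.48161 = 0.100175
Scale to base peak (0.489260) = 100: 83.92 : 100.00 : 20.47

83.92 : 100.00 : 20.47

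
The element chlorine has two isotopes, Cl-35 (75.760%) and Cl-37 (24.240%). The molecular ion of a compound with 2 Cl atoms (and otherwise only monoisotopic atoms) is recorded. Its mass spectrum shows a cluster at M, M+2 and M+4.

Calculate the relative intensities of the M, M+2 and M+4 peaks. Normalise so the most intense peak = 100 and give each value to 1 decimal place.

Expanding (0.75760 + 0.24240)^2:
P(M) = 0.75760^2 = 0.573958
P(M+2) = 2 × 0.75760^1 × 0.24240^1 = 0.367284
P(M+4) = 0.24240^2 = 0.058758
The M peak is largest (0.573958); scaling to 100 gives 100.0 : 64.0 : 10.2.

100.0 : 64.0 : 10.2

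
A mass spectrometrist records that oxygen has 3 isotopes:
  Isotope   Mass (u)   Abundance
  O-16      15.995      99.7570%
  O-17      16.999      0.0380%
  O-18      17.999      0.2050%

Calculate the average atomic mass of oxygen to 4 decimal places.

The abundance-weighted mean is 0.997570 × 15.995 + 0.000380 × 16.999 + 0.002050 × 17.999
= 15.95613 + 0.00646 + 0.03690 = 15.99949 u

15.9995 u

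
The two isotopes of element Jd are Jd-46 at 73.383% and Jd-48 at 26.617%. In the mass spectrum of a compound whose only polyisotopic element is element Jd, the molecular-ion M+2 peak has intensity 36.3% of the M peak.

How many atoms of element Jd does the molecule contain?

1

The M+2/M ratio from n Jd atoms is n · q/p = n · 0.26617/0.73383.
n = 0.363 × 0.73383/0.26617 = 1.00 ≈ 1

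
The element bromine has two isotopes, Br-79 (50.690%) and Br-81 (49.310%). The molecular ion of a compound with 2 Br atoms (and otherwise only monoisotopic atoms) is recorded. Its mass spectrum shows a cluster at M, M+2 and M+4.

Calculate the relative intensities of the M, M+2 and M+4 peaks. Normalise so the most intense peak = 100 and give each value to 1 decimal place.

The 2 Br atoms are independent, so intensities follow the terms of (0.50690 + 0.49310)^2.
P(M) = 0.50690^2 = 0.256948
P(M+2) = 2 × 0.50690^1 × 0.49310^1 = 0.499905
P(M+4) = 0.49310^2 = 0.243148
The M+2 peak is largest (0.499905); scaling to 100 gives 51.4 : 100.0 : 48.6.

51.4 : 100.0 : 48.6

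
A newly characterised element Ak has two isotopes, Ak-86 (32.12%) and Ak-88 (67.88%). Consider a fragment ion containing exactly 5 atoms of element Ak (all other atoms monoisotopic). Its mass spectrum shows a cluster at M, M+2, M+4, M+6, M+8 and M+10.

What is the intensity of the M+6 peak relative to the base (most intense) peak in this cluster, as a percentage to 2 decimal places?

Binomial terms of (0.3212 + 0.6788)^5: M 0.0034, M+2 0.0361, M+4 0.1527, M+6 0.3227, M+8 0.3410, M+10 0.1441 → M+8 is the base peak.
P(M+8) = C(5,4) × 0.3212^1 × 0.6788^4 = 5 × 0.3212 × 0.21230848 = 0.340967 (base)
P(M+6) = C(5,3) × 0.3212^2 × 0.6788^3 = 10 × 0.10316944 × 0.3127703 = 0.322683
Relative intensity = 0.322683 / 0.340967 × 100 = 94.64

94.64%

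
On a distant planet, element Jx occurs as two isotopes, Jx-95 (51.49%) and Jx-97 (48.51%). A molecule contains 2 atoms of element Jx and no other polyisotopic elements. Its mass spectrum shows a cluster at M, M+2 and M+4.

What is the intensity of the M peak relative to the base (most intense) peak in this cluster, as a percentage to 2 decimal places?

(0.5149 + 0.4851)^2 gives M 0.2651, M+2 0.4996, M+4 0.2353; the largest is M+2.
P(M+2) = C(2,1) × 0.5149^1 × 0.4851^1 = 2 × 0.5149 × 0.4851 = 0.499556 (base)
P(M) = C(2,0) × 0.5149^2 × 0.4851^0 = 1 × 0.26512201 × 1.0000 = 0.265122
Relative intensity = 0.265122 / 0.499556 × 100 = 53.07

53.07%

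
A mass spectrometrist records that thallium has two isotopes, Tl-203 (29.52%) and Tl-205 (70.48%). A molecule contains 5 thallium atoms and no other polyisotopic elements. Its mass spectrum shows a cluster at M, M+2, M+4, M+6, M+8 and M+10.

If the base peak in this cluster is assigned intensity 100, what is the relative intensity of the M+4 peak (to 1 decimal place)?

35.1

Term probabilities: M 0.0022, M+2 0.0268, M+4 0.1278, M+6 0.3051, M+8 0.3642, M+10 0.1739. Base peak = M+8.
P(M+8) = C(5,4) × 0.2952^1 × 0.7048^4 = 5 × 0.2952 × 0.24675365 = 0.364208 (base)
P(M+4) = C(5,2) × 0.2952^3 × 0.7048^2 = 10 × 0.02572463 × 0.49674304 = 0.127785
Relative intensity = 0.127785 / 0.364208 × 100 = 35.1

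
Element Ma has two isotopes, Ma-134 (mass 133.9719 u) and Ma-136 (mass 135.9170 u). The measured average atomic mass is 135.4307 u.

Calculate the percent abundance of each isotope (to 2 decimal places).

Let x be the fractional abundance of Ma-134; then Ma-136 has abundance 1 − x.
133.9719·x + 135.9170·(1 − x) = 135.4307
(133.9719 − 135.9170)·x = 135.4307 − 135.9170
x = -0.4863 / -1.9451 = 0.25001 → 25.00% Ma-134, 75.00% Ma-136.

Ma-134: 25.00%, Ma-136: 75.00%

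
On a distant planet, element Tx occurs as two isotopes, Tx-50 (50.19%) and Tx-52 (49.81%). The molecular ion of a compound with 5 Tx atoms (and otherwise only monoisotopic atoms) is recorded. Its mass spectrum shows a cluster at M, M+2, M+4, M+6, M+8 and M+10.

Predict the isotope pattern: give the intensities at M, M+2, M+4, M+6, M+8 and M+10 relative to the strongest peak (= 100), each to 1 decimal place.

Each Tx atom is independently Tx-50 (p = 0.5019) or Tx-52 (q = 0.4981); the cluster is the binomial expansion (p + q)^5.
P(M) = 0.5019^5 = 0.031848
P(M+2) = 5 × 0.5019^4 × 0.4981^1 = 0.158036
P(M+4) = 10 × 0.5019^3 × 0.4981^2 = 0.313678
P(M+6) = 10 × 0.5019^2 × 0.4981^3 = 0.311304
P(M+8) = 5 × 0.5019^1 × 0.4981^4 = 0.154473
P(M+10) = 0.4981^5 = 0.030661
The M+4 peak is largest (0.313678); scaling to 100 gives 10.2 : 50.4 : 100.0 : 99.2 : 49.2 : 9.8.

10.2 : 50.4 : 100.0 : 99.2 : 49.2 : 9.8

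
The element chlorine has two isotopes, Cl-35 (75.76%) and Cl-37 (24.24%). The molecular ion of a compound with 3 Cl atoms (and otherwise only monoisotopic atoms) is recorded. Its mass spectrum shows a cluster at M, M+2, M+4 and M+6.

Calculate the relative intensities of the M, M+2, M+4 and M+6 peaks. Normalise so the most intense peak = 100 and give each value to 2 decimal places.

The 3 Cl atoms are independent, so intensities follow the terms of (0.7576 + 0.2424)^3.
P(M) = 0.7576^3 = 0.434830
P(M+2) = 3 × 0.7576^2 × 0.2424^1 = 0.417382
P(M+4) = 3 × 0.7576^1 × 0.2424^2 = 0.133545
P(M+6) = 0.2424^3 = 0.014243
The M peak is largest (0.434830); scaling to 100 gives 100.00 : 95.99 : 30.71 : 3.28.

100.00 : 95.99 : 30.71 : 3.28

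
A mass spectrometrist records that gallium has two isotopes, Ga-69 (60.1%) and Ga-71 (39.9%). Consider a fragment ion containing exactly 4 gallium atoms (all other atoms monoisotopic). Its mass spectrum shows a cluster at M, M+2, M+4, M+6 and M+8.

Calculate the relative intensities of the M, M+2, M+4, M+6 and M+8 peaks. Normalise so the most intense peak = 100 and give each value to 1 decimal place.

37.7 : 100.0 : 99.6 : 44.1 : 7.3

Each Ga atom is independently Ga-69 (p = 0.601) or Ga-71 (q = 0.399); the cluster is the binomial expansion (p + q)^4.
P(M) = 0.601^4 = 0.130466
P(M+2) = 4 × 0.601^3 × 0.399^1 = 0.346463
P(M+4) = 6 × 0.601^2 × 0.399^2 = 0.345021
P(M+6) = 4 × 0.601^1 × 0.399^3 = 0.152705
P(M+8) = 0.399^4 = 0.025345
The M+2 peak is largest (0.346463); scaling to 100 gives 37.7 : 100.0 : 99.6 : 44.1 : 7.3.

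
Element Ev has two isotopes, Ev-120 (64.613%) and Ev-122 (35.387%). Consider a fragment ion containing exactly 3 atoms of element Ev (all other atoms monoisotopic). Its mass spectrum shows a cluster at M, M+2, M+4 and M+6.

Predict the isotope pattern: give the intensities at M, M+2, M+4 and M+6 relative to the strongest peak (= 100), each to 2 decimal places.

Each Ev atom is independently Ev-120 (p = 0.64613) or Ev-122 (q = 0.35387); the cluster is the binomial expansion (p + q)^3.
P(M) = 0.64613^3 = 0.269749
P(M+2) = 3 × 0.64613^2 × 0.35387^1 = 0.443205
P(M+4) = 3 × 0.64613^1 × 0.35387^2 = 0.242733
P(M+6) = 0.35387^3 = 0.044313
The M+2 peak is largest (0.443205); scaling to 100 gives 60.86 : 100.00 : 54.77 : 10.00.

60.86 : 100.00 : 54.77 : 10.00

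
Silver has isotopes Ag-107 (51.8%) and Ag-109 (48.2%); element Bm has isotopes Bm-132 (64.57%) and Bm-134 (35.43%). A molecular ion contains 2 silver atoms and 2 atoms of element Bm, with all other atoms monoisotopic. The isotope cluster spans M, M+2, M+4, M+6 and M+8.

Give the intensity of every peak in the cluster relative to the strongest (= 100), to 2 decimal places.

31.16 : 92.19 : 100.00 : 47.07 : 8.12

Silver pattern (n=2): 0.268324 : 0.499352 : 0.232324
Element Bm pattern (n=2): 0.41692849 : 0.45754302 : 0.12552849
Convolve the two distributions (both contribute in 2-u steps):
  M: 0.268324×0.41692849 = 0.111872
  M+2: 0.268324×0.45754302 + 0.499352×0.41692849 = 0.330964
  M+4: 0.268324×0.12552849 + 0.499352×0.45754302 + 0.232324×0.41692849 = 0.359020
  M+6: 0.499352×0.12552849 + 0.232324×0.45754302 = 0.168981
  M+8: 0.232324×0.12552849 = 0.029163
Scale to base peak (0.359020) = 100: 31.16 : 92.19 : 100.00 : 47.07 : 8.12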